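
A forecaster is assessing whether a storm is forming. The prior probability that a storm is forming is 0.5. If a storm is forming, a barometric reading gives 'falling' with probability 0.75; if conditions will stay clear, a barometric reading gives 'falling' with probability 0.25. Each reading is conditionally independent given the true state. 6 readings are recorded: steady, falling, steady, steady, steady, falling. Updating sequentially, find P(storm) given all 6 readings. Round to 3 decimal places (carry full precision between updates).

After 'steady': P(storm) = 0.25·0.5000 / (0.25·0.5000 + 0.75·0.5000) ≈ 0.2500
After 'falling': P(storm) = 0.75·0.2500 / (0.75·0.2500 + 0.25·0.7500) ≈ 0.5000
After 'steady': P(storm) = 0.25·0.5000 / (0.25·0.5000 + 0.75·0.5000) ≈ 0.2500
After 'steady': P(storm) = 0.25·0.2500 / (0.25·0.2500 + 0.75·0.7500) ≈ 0.1000
After 'steady': P(storm) = 0.25·0.1000 / (0.25·0.1000 + 0.75·0.9000) ≈ 0.0357
After 'falling': P(storm) = 0.75·0.0357 / (0.75·0.0357 + 0.25·0.9643) ≈ 0.1000

0.100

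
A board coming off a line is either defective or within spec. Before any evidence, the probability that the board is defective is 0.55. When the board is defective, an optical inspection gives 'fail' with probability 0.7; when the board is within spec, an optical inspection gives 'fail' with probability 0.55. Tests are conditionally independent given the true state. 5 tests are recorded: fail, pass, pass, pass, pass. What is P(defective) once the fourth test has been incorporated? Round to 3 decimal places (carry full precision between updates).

0.315

Apply Bayes' rule sequentially, carrying P(defective) forward.
After 'fail': P(defective) = 0.7·0.5500 / (0.7·0.5500 + 0.55·0.4500) ≈ 0.6087
After 'pass': P(defective) = 0.3·0.6087 / (0.3·0.6087 + 0.45·0.3913) ≈ 0.5091
After 'pass': P(defective) = 0.3·0.5091 / (0.3·0.5091 + 0.45·0.4909) ≈ 0.4088
After 'pass': P(defective) = 0.3·0.4088 / (0.3·0.4088 + 0.45·0.5912) ≈ 0.3155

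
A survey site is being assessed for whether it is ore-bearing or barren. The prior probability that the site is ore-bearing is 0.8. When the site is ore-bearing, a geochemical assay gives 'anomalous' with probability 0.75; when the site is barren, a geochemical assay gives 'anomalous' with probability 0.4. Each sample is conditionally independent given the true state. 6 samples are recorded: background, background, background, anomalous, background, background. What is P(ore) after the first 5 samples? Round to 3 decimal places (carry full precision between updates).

0.184

After 'background': P(ore) = 0.25·0.8000 / (0.25·0.8000 + 0.6·0.2000) ≈ 0.6250
After 'background': P(ore) = 0.25·0.6250 / (0.25·0.6250 + 0.6·0.3750) ≈ 0.4098
After 'background': P(ore) = 0.25·0.4098 / (0.25·0.4098 + 0.6·0.5902) ≈ 0.2244
After 'anomalous': P(ore) = 0.75·0.2244 / (0.75·0.2244 + 0.4·0.7756) ≈ 0.3517
After 'background': P(ore) = 0.25·0.3517 / (0.25·0.3517 + 0.6·0.6483) ≈ 0.1844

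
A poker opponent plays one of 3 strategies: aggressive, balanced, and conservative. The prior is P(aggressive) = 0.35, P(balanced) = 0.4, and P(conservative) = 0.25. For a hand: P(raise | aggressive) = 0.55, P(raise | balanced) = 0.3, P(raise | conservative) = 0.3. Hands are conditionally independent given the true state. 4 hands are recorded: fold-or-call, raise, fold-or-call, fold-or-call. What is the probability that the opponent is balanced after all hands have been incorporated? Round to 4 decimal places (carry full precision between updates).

0.4875

After 'fold-or-call': normaliser = 0.45·0.3500 + 0.7·0.4000 + 0.7·0.2500; P(aggressive) ≈ 0.2571, P(balanced) ≈ 0.4571, P(conservative) ≈ 0.2857
After 'raise': normaliser = 0.55·0.2571 + 0.3·0.4571 + 0.3·0.2857; P(aggressive) ≈ 0.3882, P(balanced) ≈ 0.3765, P(conservative) ≈ 0.2353
After 'fold-or-call': normaliser = 0.45·0.3882 + 0.7·0.3765 + 0.7·0.2353; P(aggressive) ≈ 0.2898, P(balanced) ≈ 0.4371, P(conservative) ≈ 0.2732
After 'fold-or-call': normaliser = 0.45·0.2898 + 0.7·0.4371 + 0.7·0.2732; P(aggressive) ≈ 0.2078, P(balanced) ≈ 0.4875, P(conservative) ≈ 0.3047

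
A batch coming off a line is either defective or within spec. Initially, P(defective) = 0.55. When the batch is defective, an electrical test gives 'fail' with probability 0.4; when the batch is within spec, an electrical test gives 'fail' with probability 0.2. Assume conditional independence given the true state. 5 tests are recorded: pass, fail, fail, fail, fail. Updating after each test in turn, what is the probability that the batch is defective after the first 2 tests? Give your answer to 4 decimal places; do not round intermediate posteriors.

After 'pass': P(defective) = 0.6·0.5500 / (0.6·0.5500 + 0.8·0.4500) ≈ 0.4783
After 'fail': P(defective) = 0.4·0.4783 / (0.4·0.4783 + 0.2·0.5217) ≈ 0.6471

0.6471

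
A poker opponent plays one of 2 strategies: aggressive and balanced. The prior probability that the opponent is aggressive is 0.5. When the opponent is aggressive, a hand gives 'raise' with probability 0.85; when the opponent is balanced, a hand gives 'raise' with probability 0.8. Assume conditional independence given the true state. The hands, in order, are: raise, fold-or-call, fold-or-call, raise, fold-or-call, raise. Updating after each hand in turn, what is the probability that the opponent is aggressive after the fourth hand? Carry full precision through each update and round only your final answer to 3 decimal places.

After 'raise': P(aggressive) = 0.85·0.5000 / (0.85·0.5000 + 0.8·0.5000) ≈ 0.5152
After 'fold-or-call': P(aggressive) = 0.15·0.5152 / (0.15·0.5152 + 0.2·0.4848) ≈ 0.4435
After 'fold-or-call': P(aggressive) = 0.15·0.4435 / (0.15·0.4435 + 0.2·0.5565) ≈ 0.3741
After 'raise': P(aggressive) = 0.85·0.3741 / (0.85·0.3741 + 0.8·0.6259) ≈ 0.3884

0.388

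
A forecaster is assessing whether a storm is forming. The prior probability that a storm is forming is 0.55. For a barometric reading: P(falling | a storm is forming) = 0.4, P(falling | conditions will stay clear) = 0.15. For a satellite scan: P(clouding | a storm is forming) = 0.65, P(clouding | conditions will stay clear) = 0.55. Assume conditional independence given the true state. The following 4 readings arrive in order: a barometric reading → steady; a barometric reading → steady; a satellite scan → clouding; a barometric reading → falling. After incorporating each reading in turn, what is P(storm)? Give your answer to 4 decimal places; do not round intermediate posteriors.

0.6574

After a barometric reading='steady': P(storm) = 0.6·0.5500 / (0.6·0.5500 + 0.85·0.4500) ≈ 0.4632
After a barometric reading='steady': P(storm) = 0.6·0.4632 / (0.6·0.4632 + 0.85·0.5368) ≈ 0.3785
After a satellite scan='clouding': P(storm) = 0.65·0.3785 / (0.65·0.3785 + 0.55·0.6215) ≈ 0.4185
After a barometric reading='falling': P(storm) = 0.4·0.4185 / (0.4·0.4185 + 0.15·0.5815) ≈ 0.6574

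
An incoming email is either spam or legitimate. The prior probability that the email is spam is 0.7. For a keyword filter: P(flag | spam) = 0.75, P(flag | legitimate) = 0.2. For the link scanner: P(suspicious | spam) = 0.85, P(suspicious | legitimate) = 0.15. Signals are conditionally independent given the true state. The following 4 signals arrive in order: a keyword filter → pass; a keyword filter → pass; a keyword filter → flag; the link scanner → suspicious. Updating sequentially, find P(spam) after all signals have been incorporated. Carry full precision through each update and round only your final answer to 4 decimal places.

0.8288

After a keyword filter='pass': P(spam) = 0.25·0.7000 / (0.25·0.7000 + 0.8·0.3000) ≈ 0.4217
After a keyword filter='pass': P(spam) = 0.25·0.4217 / (0.25·0.4217 + 0.8·0.5783) ≈ 0.1856
After a keyword filter='flag': P(spam) = 0.75·0.1856 / (0.75·0.1856 + 0.2·0.8144) ≈ 0.4608
After the link scanner='suspicious': P(spam) = 0.85·0.4608 / (0.85·0.4608 + 0.15·0.5392) ≈ 0.8288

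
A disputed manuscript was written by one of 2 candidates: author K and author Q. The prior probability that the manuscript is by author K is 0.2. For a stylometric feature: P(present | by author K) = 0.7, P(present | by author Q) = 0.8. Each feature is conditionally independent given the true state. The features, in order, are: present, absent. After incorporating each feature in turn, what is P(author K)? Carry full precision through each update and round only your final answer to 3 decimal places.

0.247

After 'present': P(author K) = 0.7·0.2000 / (0.7·0.2000 + 0.8·0.8000) ≈ 0.1795
After 'absent': P(author K) = 0.3·0.1795 / (0.3·0.1795 + 0.2·0.8205) ≈ 0.2471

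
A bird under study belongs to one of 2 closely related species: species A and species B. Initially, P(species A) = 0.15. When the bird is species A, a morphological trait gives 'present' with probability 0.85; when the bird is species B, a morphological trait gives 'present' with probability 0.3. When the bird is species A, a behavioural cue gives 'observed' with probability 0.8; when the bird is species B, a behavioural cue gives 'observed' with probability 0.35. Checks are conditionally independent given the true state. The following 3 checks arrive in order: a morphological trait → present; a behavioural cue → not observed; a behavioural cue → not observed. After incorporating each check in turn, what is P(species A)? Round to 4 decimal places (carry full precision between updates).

After a morphological trait='present': P(species A) = 0.85·0.1500 / (0.85·0.1500 + 0.3·0.8500) ≈ 0.3333
After a behavioural cue='not observed': P(species A) = 0.2·0.3333 / (0.2·0.3333 + 0.65·0.6667) ≈ 0.1333
After a behavioural cue='not observed': P(species A) = 0.2·0.1333 / (0.2·0.1333 + 0.65·0.8667) ≈ 0.0452

0.0452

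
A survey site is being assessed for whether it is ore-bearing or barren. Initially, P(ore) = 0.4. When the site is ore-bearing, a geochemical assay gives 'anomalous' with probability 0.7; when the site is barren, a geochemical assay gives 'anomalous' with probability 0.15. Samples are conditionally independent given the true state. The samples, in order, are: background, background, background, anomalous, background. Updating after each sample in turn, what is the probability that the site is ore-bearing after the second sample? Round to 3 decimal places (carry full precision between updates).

After 'background': P(ore) = 0.3·0.4000 / (0.3·0.4000 + 0.85·0.6000) ≈ 0.1905
After 'background': P(ore) = 0.3·0.1905 / (0.3·0.1905 + 0.85·0.8095) ≈ 0.0767

0.077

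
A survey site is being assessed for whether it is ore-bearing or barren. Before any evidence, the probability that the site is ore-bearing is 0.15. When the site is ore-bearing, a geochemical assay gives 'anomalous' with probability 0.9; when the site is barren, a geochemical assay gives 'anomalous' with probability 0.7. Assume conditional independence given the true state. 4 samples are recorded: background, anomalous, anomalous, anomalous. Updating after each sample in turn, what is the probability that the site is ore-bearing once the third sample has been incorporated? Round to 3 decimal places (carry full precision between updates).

Each posterior becomes the prior for the next update.
After 'background': P(ore) = 0.1·0.1500 / (0.1·0.1500 + 0.3·0.8500) ≈ 0.0556
After 'anomalous': P(ore) = 0.9·0.0556 / (0.9·0.0556 + 0.7·0.9444) ≈ 0.0703
After 'anomalous': P(ore) = 0.9·0.0703 / (0.9·0.0703 + 0.7·0.9297) ≈ 0.0886

0.089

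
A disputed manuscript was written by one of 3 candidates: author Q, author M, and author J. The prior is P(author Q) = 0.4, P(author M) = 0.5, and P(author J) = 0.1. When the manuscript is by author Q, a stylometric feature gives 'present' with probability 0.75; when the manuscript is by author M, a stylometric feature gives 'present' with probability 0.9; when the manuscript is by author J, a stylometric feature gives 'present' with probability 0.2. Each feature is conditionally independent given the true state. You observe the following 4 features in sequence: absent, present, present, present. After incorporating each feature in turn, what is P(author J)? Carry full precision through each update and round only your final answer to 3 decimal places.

0.008

Apply Bayes' rule sequentially, carrying P(author J) forward.
After 'absent': normaliser = 0.25·0.4000 + 0.1·0.5000 + 0.8·0.1000; P(author Q) ≈ 0.4348, P(author M) ≈ 0.2174, P(author J) ≈ 0.3478
After 'present': normaliser = 0.75·0.4348 + 0.9·0.2174 + 0.2·0.3478; P(author Q) ≈ 0.5515, P(author M) ≈ 0.3309, P(author J) ≈ 0.1176
After 'present': normaliser = 0.75·0.5515 + 0.9·0.3309 + 0.2·0.1176; P(author Q) ≈ 0.5628, P(author M) ≈ 0.4052, P(author J) ≈ 0.0320
After 'present': normaliser = 0.75·0.5628 + 0.9·0.4052 + 0.2·0.0320; P(author Q) ≈ 0.5321, P(author M) ≈ 0.4598, P(author J) ≈ 0.0081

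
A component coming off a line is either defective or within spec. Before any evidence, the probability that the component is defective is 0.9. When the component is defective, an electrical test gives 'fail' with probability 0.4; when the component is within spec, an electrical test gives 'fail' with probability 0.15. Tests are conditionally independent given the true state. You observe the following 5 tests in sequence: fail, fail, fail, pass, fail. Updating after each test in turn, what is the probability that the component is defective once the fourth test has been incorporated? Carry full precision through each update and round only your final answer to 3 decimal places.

0.992

After 'fail': P(defective) = 0.4·0.9000 / (0.4·0.9000 + 0.15·0.1000) ≈ 0.9600
After 'fail': P(defective) = 0.4·0.9600 / (0.4·0.9600 + 0.15·0.0400) ≈ 0.9846
After 'fail': P(defective) = 0.4·0.9846 / (0.4·0.9846 + 0.15·0.0154) ≈ 0.9942
After 'pass': P(defective) = 0.6·0.9942 / (0.6·0.9942 + 0.85·0.0058) ≈ 0.9918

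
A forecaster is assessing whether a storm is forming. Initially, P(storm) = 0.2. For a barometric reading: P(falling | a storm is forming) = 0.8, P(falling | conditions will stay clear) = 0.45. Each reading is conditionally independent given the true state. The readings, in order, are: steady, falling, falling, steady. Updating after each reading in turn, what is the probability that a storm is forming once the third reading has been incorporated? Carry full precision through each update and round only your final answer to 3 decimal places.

0.223

After 'steady': P(storm) = 0.2·0.2000 / (0.2·0.2000 + 0.55·0.8000) ≈ 0.0833
After 'falling': P(storm) = 0.8·0.0833 / (0.8·0.0833 + 0.45·0.9167) ≈ 0.1391
After 'falling': P(storm) = 0.8·0.1391 / (0.8·0.1391 + 0.45·0.8609) ≈ 0.2232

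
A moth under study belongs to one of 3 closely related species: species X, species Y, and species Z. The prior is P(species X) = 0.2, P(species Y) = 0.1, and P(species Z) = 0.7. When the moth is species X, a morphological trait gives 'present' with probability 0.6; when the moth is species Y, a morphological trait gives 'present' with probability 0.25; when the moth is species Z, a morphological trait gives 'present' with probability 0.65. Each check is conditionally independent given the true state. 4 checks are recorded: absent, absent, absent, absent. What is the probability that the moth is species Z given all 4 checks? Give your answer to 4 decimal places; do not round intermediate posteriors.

After 'absent': normaliser = 0.4·0.2000 + 0.75·0.1000 + 0.35·0.7000; P(species X) ≈ 0.2000, P(species Y) ≈ 0.1875, P(species Z) ≈ 0.6125
After 'absent': normaliser = 0.4·0.2000 + 0.75·0.1875 + 0.35·0.6125; P(species X) ≈ 0.1839, P(species Y) ≈ 0.3233, P(species Z) ≈ 0.4928
After 'absent': normaliser = 0.4·0.1839 + 0.75·0.3233 + 0.35·0.4928; P(species X) ≈ 0.1506, P(species Y) ≈ 0.4963, P(species Z) ≈ 0.3531
After 'absent': normaliser = 0.4·0.1506 + 0.75·0.4963 + 0.35·0.3531; P(species X) ≈ 0.1083, P(species Y) ≈ 0.6694, P(species Z) ≈ 0.2222

0.2222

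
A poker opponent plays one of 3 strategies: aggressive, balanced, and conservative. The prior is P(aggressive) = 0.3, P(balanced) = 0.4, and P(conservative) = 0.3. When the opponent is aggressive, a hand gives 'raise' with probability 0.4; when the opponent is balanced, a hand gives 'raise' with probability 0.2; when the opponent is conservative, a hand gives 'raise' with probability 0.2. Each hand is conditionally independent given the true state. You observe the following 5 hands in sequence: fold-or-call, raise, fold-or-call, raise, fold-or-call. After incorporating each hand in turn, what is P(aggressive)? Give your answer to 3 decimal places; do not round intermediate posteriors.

After 'fold-or-call': normaliser = 0.6·0.3000 + 0.8·0.4000 + 0.8·0.3000; P(aggressive) ≈ 0.2432, P(balanced) ≈ 0.4324, P(conservative) ≈ 0.3243
After 'raise': normaliser = 0.4·0.2432 + 0.2·0.4324 + 0.2·0.3243; P(aggressive) ≈ 0.3913, P(balanced) ≈ 0.3478, P(conservative) ≈ 0.2609
After 'fold-or-call': normaliser = 0.6·0.3913 + 0.8·0.3478 + 0.8·0.2609; P(aggressive) ≈ 0.3253, P(balanced) ≈ 0.3855, P(conservative) ≈ 0.2892
After 'raise': normaliser = 0.4·0.3253 + 0.2·0.3855 + 0.2·0.2892; P(aggressive) ≈ 0.4909, P(balanced) ≈ 0.2909, P(conservative) ≈ 0.2182
After 'fold-or-call': normaliser = 0.6·0.4909 + 0.8·0.2909 + 0.8·0.2182; P(aggressive) ≈ 0.4197, P(balanced) ≈ 0.3316, P(conservative) ≈ 0.2487

0.420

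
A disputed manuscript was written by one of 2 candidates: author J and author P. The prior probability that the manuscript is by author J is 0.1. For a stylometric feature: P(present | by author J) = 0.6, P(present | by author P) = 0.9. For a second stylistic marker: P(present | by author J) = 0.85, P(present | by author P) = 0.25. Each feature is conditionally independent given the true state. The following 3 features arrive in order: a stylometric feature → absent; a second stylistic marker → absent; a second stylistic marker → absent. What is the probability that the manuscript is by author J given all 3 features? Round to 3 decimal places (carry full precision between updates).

0.017

After a stylometric feature='absent': P(author J) = 0.4·0.1000 / (0.4·0.1000 + 0.1·0.9000) ≈ 0.3077
After a second stylistic marker='absent': P(author J) = 0.15·0.3077 / (0.15·0.3077 + 0.75·0.6923) ≈ 0.0816
After a second stylistic marker='absent': P(author J) = 0.15·0.0816 / (0.15·0.0816 + 0.75·0.9184) ≈ 0.0175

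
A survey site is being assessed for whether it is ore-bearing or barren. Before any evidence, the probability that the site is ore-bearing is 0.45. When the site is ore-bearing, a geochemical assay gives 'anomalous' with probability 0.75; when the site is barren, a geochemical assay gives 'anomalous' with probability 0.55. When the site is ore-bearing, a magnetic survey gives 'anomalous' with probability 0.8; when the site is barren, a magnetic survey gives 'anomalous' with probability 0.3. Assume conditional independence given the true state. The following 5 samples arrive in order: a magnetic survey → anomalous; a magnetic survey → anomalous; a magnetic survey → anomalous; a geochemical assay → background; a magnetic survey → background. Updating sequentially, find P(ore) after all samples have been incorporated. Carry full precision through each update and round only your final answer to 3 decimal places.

0.711

After a magnetic survey='anomalous': P(ore) = 0.8·0.4500 / (0.8·0.4500 + 0.3·0.5500) ≈ 0.6857
After a magnetic survey='anomalous': P(ore) = 0.8·0.6857 / (0.8·0.6857 + 0.3·0.3143) ≈ 0.8533
After a magnetic survey='anomalous': P(ore) = 0.8·0.8533 / (0.8·0.8533 + 0.3·0.1467) ≈ 0.9394
After a geochemical assay='background': P(ore) = 0.25·0.9394 / (0.25·0.9394 + 0.45·0.0606) ≈ 0.8960
After a magnetic survey='background': P(ore) = 0.2·0.8960 / (0.2·0.8960 + 0.7·0.1040) ≈ 0.7112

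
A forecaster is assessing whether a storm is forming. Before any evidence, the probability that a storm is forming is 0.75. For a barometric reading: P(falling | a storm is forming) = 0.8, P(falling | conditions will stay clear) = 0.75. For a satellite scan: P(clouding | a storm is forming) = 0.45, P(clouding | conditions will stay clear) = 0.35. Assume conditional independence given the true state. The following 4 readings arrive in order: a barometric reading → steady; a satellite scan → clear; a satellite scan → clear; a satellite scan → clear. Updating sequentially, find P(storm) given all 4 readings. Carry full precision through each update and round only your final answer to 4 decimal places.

0.5925

After a barometric reading='steady': P(storm) = 0.2·0.7500 / (0.2·0.7500 + 0.25·0.2500) ≈ 0.7059
After a satellite scan='clear': P(storm) = 0.55·0.7059 / (0.55·0.7059 + 0.65·0.2941) ≈ 0.6701
After a satellite scan='clear': P(storm) = 0.55·0.6701 / (0.55·0.6701 + 0.65·0.3299) ≈ 0.6321
After a satellite scan='clear': P(storm) = 0.55·0.6321 / (0.55·0.6321 + 0.65·0.3679) ≈ 0.5925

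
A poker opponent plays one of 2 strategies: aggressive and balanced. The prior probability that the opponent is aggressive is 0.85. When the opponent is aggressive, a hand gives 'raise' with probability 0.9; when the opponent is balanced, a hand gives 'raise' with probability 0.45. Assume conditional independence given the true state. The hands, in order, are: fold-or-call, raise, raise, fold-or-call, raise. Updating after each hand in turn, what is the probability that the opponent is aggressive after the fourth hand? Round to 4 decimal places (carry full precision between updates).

After 'fold-or-call': P(aggressive) = 0.1·0.8500 / (0.1·0.8500 + 0.55·0.1500) ≈ 0.5075
After 'raise': P(aggressive) = 0.9·0.5075 / (0.9·0.5075 + 0.45·0.4925) ≈ 0.6733
After 'raise': P(aggressive) = 0.9·0.6733 / (0.9·0.6733 + 0.45·0.3267) ≈ 0.8047
After 'fold-or-call': P(aggressive) = 0.1·0.8047 / (0.1·0.8047 + 0.55·0.1953) ≈ 0.4283

0.4283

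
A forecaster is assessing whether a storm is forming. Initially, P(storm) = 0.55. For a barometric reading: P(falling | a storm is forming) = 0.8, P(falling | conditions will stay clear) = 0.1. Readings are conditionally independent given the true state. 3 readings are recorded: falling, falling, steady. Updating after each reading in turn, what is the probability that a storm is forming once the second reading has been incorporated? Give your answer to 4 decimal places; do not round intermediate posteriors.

Apply Bayes' rule sequentially, carrying P(storm) forward.
After 'falling': P(storm) = 0.8·0.5500 / (0.8·0.5500 + 0.1·0.4500) ≈ 0.9072
After 'falling': P(storm) = 0.8·0.9072 / (0.8·0.9072 + 0.1·0.0928) ≈ 0.9874

0.9874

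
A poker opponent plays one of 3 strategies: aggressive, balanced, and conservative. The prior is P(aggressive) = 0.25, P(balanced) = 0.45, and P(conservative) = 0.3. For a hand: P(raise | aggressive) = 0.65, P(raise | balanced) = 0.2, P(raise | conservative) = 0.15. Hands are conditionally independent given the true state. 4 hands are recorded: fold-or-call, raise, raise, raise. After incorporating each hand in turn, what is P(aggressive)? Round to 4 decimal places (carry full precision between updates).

0.8653

Apply Bayes' rule sequentially, carrying P(aggressive) forward.
After 'fold-or-call': normaliser = 0.35·0.2500 + 0.8·0.4500 + 0.85·0.3000; P(aggressive) ≈ 0.1246, P(balanced) ≈ 0.5125, P(conservative) ≈ 0.3630
After 'raise': normaliser = 0.65·0.1246 + 0.2·0.5125 + 0.15·0.3630; P(aggressive) ≈ 0.3403, P(balanced) ≈ 0.4308, P(conservative) ≈ 0.2289
After 'raise': normaliser = 0.65·0.3403 + 0.2·0.4308 + 0.15·0.2289; P(aggressive) ≈ 0.6474, P(balanced) ≈ 0.2522, P(conservative) ≈ 0.1005
After 'raise': normaliser = 0.65·0.6474 + 0.2·0.2522 + 0.15·0.1005; P(aggressive) ≈ 0.8653, P(balanced) ≈ 0.1037, P(conservative) ≈ 0.0310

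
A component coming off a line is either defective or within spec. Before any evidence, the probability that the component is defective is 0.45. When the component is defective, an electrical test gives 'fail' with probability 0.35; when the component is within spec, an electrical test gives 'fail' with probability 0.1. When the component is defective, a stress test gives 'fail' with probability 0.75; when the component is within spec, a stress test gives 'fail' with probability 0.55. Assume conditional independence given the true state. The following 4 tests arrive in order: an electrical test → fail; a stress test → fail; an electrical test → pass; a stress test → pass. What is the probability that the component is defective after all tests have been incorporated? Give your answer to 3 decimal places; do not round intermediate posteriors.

After an electrical test='fail': P(defective) = 0.35·0.4500 / (0.35·0.4500 + 0.1·0.5500) ≈ 0.7412
After a stress test='fail': P(defective) = 0.75·0.7412 / (0.75·0.7412 + 0.55·0.2588) ≈ 0.7961
After an electrical test='pass': P(defective) = 0.65·0.7961 / (0.65·0.7961 + 0.9·0.2039) ≈ 0.7382
After a stress test='pass': P(defective) = 0.25·0.7382 / (0.25·0.7382 + 0.45·0.2618) ≈ 0.6104

0.610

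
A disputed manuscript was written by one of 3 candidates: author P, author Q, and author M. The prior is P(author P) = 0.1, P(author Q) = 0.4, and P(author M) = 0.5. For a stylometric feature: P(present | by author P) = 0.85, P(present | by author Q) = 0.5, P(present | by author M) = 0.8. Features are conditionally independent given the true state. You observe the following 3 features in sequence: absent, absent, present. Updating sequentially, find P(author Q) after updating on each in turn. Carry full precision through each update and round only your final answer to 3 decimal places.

Each posterior becomes the prior for the next update.
After 'absent': normaliser = 0.15·0.1000 + 0.5·0.4000 + 0.2·0.5000; P(author P) ≈ 0.0476, P(author Q) ≈ 0.6349, P(author M) ≈ 0.3175
After 'absent': normaliser = 0.15·0.0476 + 0.5·0.6349 + 0.2·0.3175; P(author P) ≈ 0.0184, P(author Q) ≈ 0.8180, P(author M) ≈ 0.1636
After 'present': normaliser = 0.85·0.0184 + 0.5·0.8180 + 0.8·0.1636; P(author P) ≈ 0.0282, P(author Q) ≈ 0.7362, P(author M) ≈ 0.2356

0.736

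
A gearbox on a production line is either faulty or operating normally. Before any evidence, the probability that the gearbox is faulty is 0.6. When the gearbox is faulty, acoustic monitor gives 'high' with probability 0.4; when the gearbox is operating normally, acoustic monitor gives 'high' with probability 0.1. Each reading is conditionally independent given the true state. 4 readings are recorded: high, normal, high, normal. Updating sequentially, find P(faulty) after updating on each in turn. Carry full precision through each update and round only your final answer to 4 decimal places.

0.9143

After 'high': P(faulty) = 0.4·0.6000 / (0.4·0.6000 + 0.1·0.4000) ≈ 0.8571
After 'normal': P(faulty) = 0.6·0.8571 / (0.6·0.8571 + 0.9·0.1429) ≈ 0.8000
After 'high': P(faulty) = 0.4·0.8000 / (0.4·0.8000 + 0.1·0.2000) ≈ 0.9412
After 'normal': P(faulty) = 0.6·0.9412 / (0.6·0.9412 + 0.9·0.0588) ≈ 0.9143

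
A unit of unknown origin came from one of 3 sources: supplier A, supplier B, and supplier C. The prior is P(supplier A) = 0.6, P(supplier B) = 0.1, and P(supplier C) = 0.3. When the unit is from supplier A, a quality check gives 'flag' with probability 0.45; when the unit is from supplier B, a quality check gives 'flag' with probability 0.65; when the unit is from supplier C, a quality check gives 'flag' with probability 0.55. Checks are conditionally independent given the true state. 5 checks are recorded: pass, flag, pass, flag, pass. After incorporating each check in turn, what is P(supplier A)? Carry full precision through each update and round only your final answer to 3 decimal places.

0.667

Apply Bayes' rule sequentially, carrying P(supplier A) forward.
After 'pass': normaliser = 0.55·0.6000 + 0.35·0.1000 + 0.45·0.3000; P(supplier A) ≈ 0.6600, P(supplier B) ≈ 0.0700, P(supplier C) ≈ 0.2700
After 'flag': normaliser = 0.45·0.6600 + 0.65·0.0700 + 0.55·0.2700; P(supplier A) ≈ 0.6049, P(supplier B) ≈ 0.0927, P(supplier C) ≈ 0.3024
After 'pass': normaliser = 0.55·0.6049 + 0.35·0.0927 + 0.45·0.3024; P(supplier A) ≈ 0.6638, P(supplier B) ≈ 0.0647, P(supplier C) ≈ 0.2715
After 'flag': normaliser = 0.45·0.6638 + 0.65·0.0647 + 0.55·0.2715; P(supplier A) ≈ 0.6095, P(supplier B) ≈ 0.0858, P(supplier C) ≈ 0.3047
After 'pass': normaliser = 0.55·0.6095 + 0.35·0.0858 + 0.45·0.3047; P(supplier A) ≈ 0.6672, P(supplier B) ≈ 0.0598, P(supplier C) ≈ 0.2730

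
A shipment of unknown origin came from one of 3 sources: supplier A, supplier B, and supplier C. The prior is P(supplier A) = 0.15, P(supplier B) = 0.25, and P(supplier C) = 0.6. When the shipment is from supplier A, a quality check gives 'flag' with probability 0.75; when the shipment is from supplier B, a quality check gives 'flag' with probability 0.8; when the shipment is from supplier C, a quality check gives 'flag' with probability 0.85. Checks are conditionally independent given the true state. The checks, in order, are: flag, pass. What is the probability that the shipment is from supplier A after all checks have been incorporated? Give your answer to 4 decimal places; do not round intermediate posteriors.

0.1945

After 'flag': normaliser = 0.75·0.1500 + 0.8·0.2500 + 0.85·0.6000; P(supplier A) ≈ 0.1368, P(supplier B) ≈ 0.2432, P(supplier C) ≈ 0.6201
After 'pass': normaliser = 0.25·0.1368 + 0.2·0.2432 + 0.15·0.6201; P(supplier A) ≈ 0.1945, P(supplier B) ≈ 0.2766, P(supplier C) ≈ 0.5290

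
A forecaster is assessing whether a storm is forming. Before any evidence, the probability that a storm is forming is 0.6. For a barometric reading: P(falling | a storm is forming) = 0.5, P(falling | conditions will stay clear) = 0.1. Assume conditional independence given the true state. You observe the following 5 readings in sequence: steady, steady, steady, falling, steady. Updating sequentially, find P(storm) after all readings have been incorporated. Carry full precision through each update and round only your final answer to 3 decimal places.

0.417

After 'steady': P(storm) = 0.5·0.6000 / (0.5·0.6000 + 0.9·0.4000) ≈ 0.4545
After 'steady': P(storm) = 0.5·0.4545 / (0.5·0.4545 + 0.9·0.5455) ≈ 0.3165
After 'steady': P(storm) = 0.5·0.3165 / (0.5·0.3165 + 0.9·0.6835) ≈ 0.2046
After 'falling': P(storm) = 0.5·0.2046 / (0.5·0.2046 + 0.1·0.7954) ≈ 0.5626
After 'steady': P(storm) = 0.5·0.5626 / (0.5·0.5626 + 0.9·0.4374) ≈ 0.4167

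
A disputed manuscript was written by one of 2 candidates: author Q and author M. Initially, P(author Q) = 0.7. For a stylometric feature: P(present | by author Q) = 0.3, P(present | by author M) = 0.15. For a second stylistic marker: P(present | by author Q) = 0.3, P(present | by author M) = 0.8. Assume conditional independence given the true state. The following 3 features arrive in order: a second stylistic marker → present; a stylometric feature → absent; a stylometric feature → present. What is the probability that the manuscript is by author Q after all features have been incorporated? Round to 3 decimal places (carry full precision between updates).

0.590

After a second stylistic marker='present': P(author Q) = 0.3·0.7000 / (0.3·0.7000 + 0.8·0.3000) ≈ 0.4667
After a stylometric feature='absent': P(author Q) = 0.7·0.4667 / (0.7·0.4667 + 0.85·0.5333) ≈ 0.4188
After a stylometric feature='present': P(author Q) = 0.3·0.4188 / (0.3·0.4188 + 0.15·0.5812) ≈ 0.5904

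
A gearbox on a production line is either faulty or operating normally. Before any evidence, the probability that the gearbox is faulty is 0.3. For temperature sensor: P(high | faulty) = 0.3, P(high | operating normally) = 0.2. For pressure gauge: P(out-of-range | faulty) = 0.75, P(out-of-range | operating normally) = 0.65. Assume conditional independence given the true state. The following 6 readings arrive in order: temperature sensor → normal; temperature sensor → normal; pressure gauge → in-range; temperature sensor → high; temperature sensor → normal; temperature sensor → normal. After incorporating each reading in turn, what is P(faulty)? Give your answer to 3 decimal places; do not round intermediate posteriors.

After temperature sensor='normal': P(faulty) = 0.7·0.3000 / (0.7·0.3000 + 0.8·0.7000) ≈ 0.2727
After temperature sensor='normal': P(faulty) = 0.7·0.2727 / (0.7·0.2727 + 0.8·0.7273) ≈ 0.2471
After pressure gauge='in-range': P(faulty) = 0.25·0.2471 / (0.25·0.2471 + 0.35·0.7529) ≈ 0.1899
After temperature sensor='high': P(faulty) = 0.3·0.1899 / (0.3·0.1899 + 0.2·0.8101) ≈ 0.2601
After temperature sensor='normal': P(faulty) = 0.7·0.2601 / (0.7·0.2601 + 0.8·0.7399) ≈ 0.2353
After temperature sensor='normal': P(faulty) = 0.7·0.2353 / (0.7·0.2353 + 0.8·0.7647) ≈ 0.2121

0.212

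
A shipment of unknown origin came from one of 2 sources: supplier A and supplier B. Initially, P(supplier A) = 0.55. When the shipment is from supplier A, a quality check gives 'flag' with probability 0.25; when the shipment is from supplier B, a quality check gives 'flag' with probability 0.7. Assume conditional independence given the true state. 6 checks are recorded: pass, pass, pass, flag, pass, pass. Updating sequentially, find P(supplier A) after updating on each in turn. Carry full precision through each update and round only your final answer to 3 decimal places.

After 'pass': P(supplier A) = 0.75·0.5500 / (0.75·0.5500 + 0.3·0.4500) ≈ 0.7534
After 'pass': P(supplier A) = 0.75·0.7534 / (0.75·0.7534 + 0.3·0.2466) ≈ 0.8842
After 'pass': P(supplier A) = 0.75·0.8842 / (0.75·0.8842 + 0.3·0.1158) ≈ 0.9502
After 'flag': P(supplier A) = 0.25·0.9502 / (0.25·0.9502 + 0.7·0.0498) ≈ 0.8721
After 'pass': P(supplier A) = 0.75·0.8721 / (0.75·0.8721 + 0.3·0.1279) ≈ 0.9446
After 'pass': P(supplier A) = 0.75·0.9446 / (0.75·0.9446 + 0.3·0.0554) ≈ 0.9771

0.977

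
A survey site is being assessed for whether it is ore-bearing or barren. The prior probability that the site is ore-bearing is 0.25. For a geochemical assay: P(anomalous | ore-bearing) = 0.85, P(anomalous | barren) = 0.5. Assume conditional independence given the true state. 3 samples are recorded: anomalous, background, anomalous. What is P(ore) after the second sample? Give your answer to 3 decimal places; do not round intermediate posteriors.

0.145

Each posterior becomes the prior for the next update.
After 'anomalous': P(ore) = 0.85·0.2500 / (0.85·0.2500 + 0.5·0.7500) ≈ 0.3617
After 'background': P(ore) = 0.15·0.3617 / (0.15·0.3617 + 0.5·0.6383) ≈ 0.1453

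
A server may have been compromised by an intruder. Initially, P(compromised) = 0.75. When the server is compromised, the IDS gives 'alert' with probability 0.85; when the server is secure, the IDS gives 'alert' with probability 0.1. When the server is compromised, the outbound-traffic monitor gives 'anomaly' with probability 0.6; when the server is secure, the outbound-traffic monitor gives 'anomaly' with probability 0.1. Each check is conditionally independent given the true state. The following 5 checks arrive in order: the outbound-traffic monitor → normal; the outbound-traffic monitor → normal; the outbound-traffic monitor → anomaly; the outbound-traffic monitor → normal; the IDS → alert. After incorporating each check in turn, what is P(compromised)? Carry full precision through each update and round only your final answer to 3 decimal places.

Each posterior becomes the prior for the next update.
After the outbound-traffic monitor='normal': P(compromised) = 0.4·0.7500 / (0.4·0.7500 + 0.9·0.2500) ≈ 0.5714
After the outbound-traffic monitor='normal': P(compromised) = 0.4·0.5714 / (0.4·0.5714 + 0.9·0.4286) ≈ 0.3721
After the outbound-traffic monitor='anomaly': P(compromised) = 0.6·0.3721 / (0.6·0.3721 + 0.1·0.6279) ≈ 0.7805
After the outbound-traffic monitor='normal': P(compromised) = 0.4·0.7805 / (0.4·0.7805 + 0.9·0.2195) ≈ 0.6124
After the IDS='alert': P(compromised) = 0.85·0.6124 / (0.85·0.6124 + 0.1·0.3876) ≈ 0.9307

0.931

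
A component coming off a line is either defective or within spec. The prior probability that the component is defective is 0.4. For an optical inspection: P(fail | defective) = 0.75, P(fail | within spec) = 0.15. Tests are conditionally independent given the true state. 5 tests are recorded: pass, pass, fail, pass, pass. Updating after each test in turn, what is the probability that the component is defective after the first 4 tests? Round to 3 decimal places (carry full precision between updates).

After 'pass': P(defective) = 0.25·0.4000 / (0.25·0.4000 + 0.85·0.6000) ≈ 0.1639
After 'pass': P(defective) = 0.25·0.1639 / (0.25·0.1639 + 0.85·0.8361) ≈ 0.0545
After 'fail': P(defective) = 0.75·0.0545 / (0.75·0.0545 + 0.15·0.9455) ≈ 0.2238
After 'pass': P(defective) = 0.25·0.2238 / (0.25·0.2238 + 0.85·0.7762) ≈ 0.0782

0.078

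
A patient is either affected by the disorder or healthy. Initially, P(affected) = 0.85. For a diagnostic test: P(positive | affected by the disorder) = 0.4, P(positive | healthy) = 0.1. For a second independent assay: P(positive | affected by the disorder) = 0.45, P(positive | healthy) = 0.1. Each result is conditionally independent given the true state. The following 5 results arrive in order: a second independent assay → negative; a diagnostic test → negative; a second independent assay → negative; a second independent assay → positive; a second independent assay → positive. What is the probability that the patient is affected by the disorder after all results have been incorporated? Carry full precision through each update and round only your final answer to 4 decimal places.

Each posterior becomes the prior for the next update.
After a second independent assay='negative': P(affected) = 0.55·0.8500 / (0.55·0.8500 + 0.9·0.1500) ≈ 0.7759
After a diagnostic test='negative': P(affected) = 0.6·0.7759 / (0.6·0.7759 + 0.9·0.2241) ≈ 0.6978
After a second independent assay='negative': P(affected) = 0.55·0.6978 / (0.55·0.6978 + 0.9·0.3022) ≈ 0.5852
After a second independent assay='positive': P(affected) = 0.45·0.5852 / (0.45·0.5852 + 0.1·0.4148) ≈ 0.8639
After a second independent assay='positive': P(affected) = 0.45·0.8639 / (0.45·0.8639 + 0.1·0.1361) ≈ 0.9662

0.9662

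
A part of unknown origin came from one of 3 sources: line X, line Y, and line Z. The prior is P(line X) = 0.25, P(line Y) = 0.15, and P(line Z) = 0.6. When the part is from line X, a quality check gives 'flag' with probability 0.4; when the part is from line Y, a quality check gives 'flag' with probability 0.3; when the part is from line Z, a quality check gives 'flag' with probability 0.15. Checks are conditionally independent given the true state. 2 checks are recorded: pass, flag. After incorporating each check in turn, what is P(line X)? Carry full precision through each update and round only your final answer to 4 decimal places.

0.3571

After 'pass': normaliser = 0.6·0.2500 + 0.7·0.1500 + 0.85·0.6000; P(line X) ≈ 0.1961, P(line Y) ≈ 0.1373, P(line Z) ≈ 0.6667
After 'flag': normaliser = 0.4·0.1961 + 0.3·0.1373 + 0.15·0.6667; P(line X) ≈ 0.3571, P(line Y) ≈ 0.1875, P(line Z) ≈ 0.4554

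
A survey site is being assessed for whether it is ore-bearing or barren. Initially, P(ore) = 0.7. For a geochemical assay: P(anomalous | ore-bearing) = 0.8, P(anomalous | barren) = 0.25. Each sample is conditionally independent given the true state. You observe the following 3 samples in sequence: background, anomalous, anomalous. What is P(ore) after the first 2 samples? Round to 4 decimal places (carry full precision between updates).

0.6657

After 'background': P(ore) = 0.2·0.7000 / (0.2·0.7000 + 0.75·0.3000) ≈ 0.3836
After 'anomalous': P(ore) = 0.8·0.3836 / (0.8·0.3836 + 0.25·0.6164) ≈ 0.6657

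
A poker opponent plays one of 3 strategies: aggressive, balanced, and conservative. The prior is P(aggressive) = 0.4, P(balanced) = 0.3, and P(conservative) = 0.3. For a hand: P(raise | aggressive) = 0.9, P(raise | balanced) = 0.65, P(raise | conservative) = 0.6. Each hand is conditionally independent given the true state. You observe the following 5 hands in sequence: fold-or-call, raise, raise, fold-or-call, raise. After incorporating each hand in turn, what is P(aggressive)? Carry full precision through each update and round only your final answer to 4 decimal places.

0.1247

Apply Bayes' rule sequentially, carrying P(aggressive) forward.
After 'fold-or-call': normaliser = 0.1·0.4000 + 0.35·0.3000 + 0.4·0.3000; P(aggressive) ≈ 0.1509, P(balanced) ≈ 0.3962, P(conservative) ≈ 0.4528
After 'raise': normaliser = 0.9·0.1509 + 0.65·0.3962 + 0.6·0.4528; P(aggressive) ≈ 0.2043, P(balanced) ≈ 0.3872, P(conservative) ≈ 0.4085
After 'raise': normaliser = 0.9·0.2043 + 0.65·0.3872 + 0.6·0.4085; P(aggressive) ≈ 0.2701, P(balanced) ≈ 0.3698, P(conservative) ≈ 0.3601
After 'fold-or-call': normaliser = 0.1·0.2701 + 0.35·0.3698 + 0.4·0.3601; P(aggressive) ≈ 0.0899, P(balanced) ≈ 0.4307, P(conservative) ≈ 0.4794
After 'raise': normaliser = 0.9·0.0899 + 0.65·0.4307 + 0.6·0.4794; P(aggressive) ≈ 0.1247, P(balanced) ≈ 0.4317, P(conservative) ≈ 0.4435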